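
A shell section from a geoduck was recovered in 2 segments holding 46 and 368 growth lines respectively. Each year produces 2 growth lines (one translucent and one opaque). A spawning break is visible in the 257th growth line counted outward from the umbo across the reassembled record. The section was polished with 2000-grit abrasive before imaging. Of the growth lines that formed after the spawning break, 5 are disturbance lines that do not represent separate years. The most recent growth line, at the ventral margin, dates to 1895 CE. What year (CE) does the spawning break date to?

Total growth lines = 46 + 368 = 414.
Between growth line 257 and the ventral margin there are 414 − 257 = 157 growth lines.
Excluding 5 false growth lines: 157 − 5 = 152.
With 2 growth lines per year, 152 / 2 = 76 years.
Counting back 76 years from 1895 CE places the spawning break in 1895 − 76 = 1819 CE.

1819 CE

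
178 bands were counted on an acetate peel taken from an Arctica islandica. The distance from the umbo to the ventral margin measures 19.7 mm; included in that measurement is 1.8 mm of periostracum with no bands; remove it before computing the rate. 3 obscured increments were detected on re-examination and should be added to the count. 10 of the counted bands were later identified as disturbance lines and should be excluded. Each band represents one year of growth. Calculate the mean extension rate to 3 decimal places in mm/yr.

0.105 mm/yr

After corrections the count is 178 − 10 + 3 = 171 bands.
Net length = 19.7 − 1.8 = 17.9 mm.
17.9 mm over 171 years gives 17.9 / 171 ≈ 0.105 mm/yr.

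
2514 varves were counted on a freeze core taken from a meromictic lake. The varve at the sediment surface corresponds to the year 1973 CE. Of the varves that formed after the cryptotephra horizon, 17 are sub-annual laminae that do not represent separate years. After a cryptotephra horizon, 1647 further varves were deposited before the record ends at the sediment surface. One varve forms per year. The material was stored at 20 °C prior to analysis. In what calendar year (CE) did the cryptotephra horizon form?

343 CE

There are 1647 varves younger than the cryptotephra horizon.
1647 − 17 false = 1630 true varves after the cryptotephra horizon.
Counting back 1630 years from 1973 CE places the cryptotephra horizon in 1973 − 1630 = 343 CE.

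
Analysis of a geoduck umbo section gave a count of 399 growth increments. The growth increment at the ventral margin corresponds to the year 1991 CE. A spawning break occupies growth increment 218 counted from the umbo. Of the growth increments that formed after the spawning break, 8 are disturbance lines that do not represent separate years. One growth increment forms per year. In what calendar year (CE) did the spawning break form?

The spawning break sits at growth increment 218 from the umbo, so 399 − 218 = 181 growth increments formed after it.
Excluding 8 false growth increments: 181 − 8 = 173.
The growth increment at the ventral margin is 1991 CE, so the spawning break dates to 1991 − 173 = 1818 CE.

1818 CE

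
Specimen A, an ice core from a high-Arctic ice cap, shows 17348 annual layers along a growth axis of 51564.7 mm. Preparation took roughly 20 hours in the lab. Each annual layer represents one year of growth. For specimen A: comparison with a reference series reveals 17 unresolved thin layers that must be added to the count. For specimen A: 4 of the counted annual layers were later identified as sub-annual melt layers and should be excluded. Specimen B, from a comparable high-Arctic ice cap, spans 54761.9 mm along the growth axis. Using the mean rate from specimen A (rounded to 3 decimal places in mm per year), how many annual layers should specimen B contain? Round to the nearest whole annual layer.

Specimen A: true annual layer count = 17348 − 4 + 17 = 17361.
A: Extension rate ≈ 51564.7 / 17361 = 2.970 mm/year.
B spans 54761.9 / 2.970 = 18438.35 years ≈ 18438 annual layers.

18438 annual layers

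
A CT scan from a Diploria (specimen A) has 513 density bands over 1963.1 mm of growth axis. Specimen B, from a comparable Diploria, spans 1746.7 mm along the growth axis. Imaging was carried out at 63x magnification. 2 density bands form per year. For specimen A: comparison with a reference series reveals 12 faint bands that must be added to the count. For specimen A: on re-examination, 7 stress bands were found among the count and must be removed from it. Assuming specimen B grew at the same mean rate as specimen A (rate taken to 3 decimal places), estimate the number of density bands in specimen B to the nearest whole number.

461 density bands

Specimen A: correcting the raw count gives 513 − 7 + 12 = 518 true density bands.
Specimen A: 518 density bands at 2 per year is 518 / 2 = 259 years.
A: Extension rate ≈ 1963.1 / 259 = 7.580 mm per year.
Specimen B: 1746.7 mm / 7.580 mm per year = 230.44 years; at 2 density bands per year that is 230.44 × 2 ≈ 461 density bands.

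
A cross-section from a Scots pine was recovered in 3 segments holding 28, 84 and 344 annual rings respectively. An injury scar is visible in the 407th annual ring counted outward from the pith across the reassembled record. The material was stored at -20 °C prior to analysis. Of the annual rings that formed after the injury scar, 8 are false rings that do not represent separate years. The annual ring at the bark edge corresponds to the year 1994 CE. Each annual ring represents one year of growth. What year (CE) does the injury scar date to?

1953 CE

Total annual rings = 28 + 84 + 344 = 456.
Between annual ring 407 and the bark edge there are 456 − 407 = 49 annual rings.
Removing the 8 false annual rings leaves 49 − 8 = 41 true annual rings beyond the injury scar.
The annual ring at the bark edge is 1994 CE, so the injury scar dates to 1994 − 41 = 1953 CE.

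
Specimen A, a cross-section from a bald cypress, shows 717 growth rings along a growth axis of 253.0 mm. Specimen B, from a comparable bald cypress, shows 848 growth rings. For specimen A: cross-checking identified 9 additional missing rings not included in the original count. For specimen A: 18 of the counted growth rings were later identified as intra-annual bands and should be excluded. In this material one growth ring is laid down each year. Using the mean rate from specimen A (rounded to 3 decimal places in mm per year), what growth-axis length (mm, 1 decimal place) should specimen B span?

302.7 mm

Specimen A: true growth ring count = 717 − 18 + 9 = 708.
A: 253.0 mm over 708 years gives 253.0 / 708 ≈ 0.357 mm per year.
For B, 0.357 mm/year × 848 years = 302.7 mm.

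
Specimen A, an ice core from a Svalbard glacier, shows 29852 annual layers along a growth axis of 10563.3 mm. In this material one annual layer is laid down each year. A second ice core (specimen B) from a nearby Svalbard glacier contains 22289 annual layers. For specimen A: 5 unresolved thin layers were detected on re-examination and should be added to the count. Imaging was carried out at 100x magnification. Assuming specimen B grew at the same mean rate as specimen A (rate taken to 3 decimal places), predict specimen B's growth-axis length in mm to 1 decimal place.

7890.3 mm

Specimen A: adjusted count: 29852 + 5 = 29857 annual layers.
A: 10563.3 mm over 29857 years gives 10563.3 / 29857 ≈ 0.354 mm/year.
B's length ≈ 0.354 × 22289 = 7890.3 mm.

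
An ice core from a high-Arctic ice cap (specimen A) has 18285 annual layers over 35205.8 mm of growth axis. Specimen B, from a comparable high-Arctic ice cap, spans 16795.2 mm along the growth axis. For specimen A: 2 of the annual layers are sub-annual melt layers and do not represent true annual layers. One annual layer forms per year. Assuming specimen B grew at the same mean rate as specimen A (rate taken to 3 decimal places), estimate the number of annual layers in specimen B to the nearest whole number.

Specimen A: true annual layer count = 18285 − 2 = 18283.
A: Mean rate = 35205.8 mm / 18283 years ≈ 1.926 mm/yr.
For B, 16795.2 / 1.926 = 8720.25 years ≈ 8720 annual layers.

8720 annual layers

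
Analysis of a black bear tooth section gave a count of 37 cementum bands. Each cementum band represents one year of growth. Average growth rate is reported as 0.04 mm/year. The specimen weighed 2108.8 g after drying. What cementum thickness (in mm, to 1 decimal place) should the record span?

1.5 mm

The record spans 37 years at 0.04 mm per year.
37 years at 0.04 mm/year gives 0.04 × 37 = 1.5 mm.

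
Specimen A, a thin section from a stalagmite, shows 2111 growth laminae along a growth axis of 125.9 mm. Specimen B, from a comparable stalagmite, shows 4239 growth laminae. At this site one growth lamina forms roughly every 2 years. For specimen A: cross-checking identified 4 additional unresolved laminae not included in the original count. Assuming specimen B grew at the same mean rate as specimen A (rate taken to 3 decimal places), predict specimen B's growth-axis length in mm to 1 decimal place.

254.3 mm

Specimen A: after corrections the count is 2111 + 4 = 2115 growth laminae.
Specimen A: 2115 growth laminae at 2 years each span 2115 × 2 = 4230 years.
A: Extension rate ≈ 125.9 / 4230 = 0.030 mm per year.
Specimen B: 4239 growth laminae at 2 years each span 4239 × 2 = 8478 years. B's length ≈ 0.030 × 8478 = 254.3 mm.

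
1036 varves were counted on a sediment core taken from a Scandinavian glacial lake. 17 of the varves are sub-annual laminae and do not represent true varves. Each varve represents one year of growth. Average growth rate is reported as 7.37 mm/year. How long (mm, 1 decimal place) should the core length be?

Correcting the raw count gives 1036 − 17 = 1019 true varves.
1019 years at 7.37 mm/year gives 7.37 × 1019 = 7510.0 mm.

7510.0 mm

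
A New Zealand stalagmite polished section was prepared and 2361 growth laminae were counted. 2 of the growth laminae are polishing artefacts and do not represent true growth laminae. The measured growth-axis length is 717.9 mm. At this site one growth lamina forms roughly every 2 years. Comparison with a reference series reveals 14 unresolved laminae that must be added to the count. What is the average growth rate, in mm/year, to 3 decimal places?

Adjusted count: 2361 − 2 + 14 = 2373 growth laminae.
At 2 years per growth lamina, 2373 × 2 = 4746 years.
717.9 mm over 4746 years gives 717.9 / 4746 ≈ 0.151 mm/year.

0.151 mm/year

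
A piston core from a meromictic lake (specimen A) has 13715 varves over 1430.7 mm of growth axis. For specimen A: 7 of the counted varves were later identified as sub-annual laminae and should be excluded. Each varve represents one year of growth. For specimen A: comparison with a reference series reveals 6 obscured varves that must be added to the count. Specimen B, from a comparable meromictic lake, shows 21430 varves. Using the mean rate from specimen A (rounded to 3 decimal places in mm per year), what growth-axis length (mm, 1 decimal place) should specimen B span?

Specimen A: true varve count = 13715 − 7 + 6 = 13714.
A: Extension rate ≈ 1430.7 / 13714 = 0.104 mm/yr.
For B, 0.104 mm/year × 21430 years = 2228.7 mm.

2228.7 mm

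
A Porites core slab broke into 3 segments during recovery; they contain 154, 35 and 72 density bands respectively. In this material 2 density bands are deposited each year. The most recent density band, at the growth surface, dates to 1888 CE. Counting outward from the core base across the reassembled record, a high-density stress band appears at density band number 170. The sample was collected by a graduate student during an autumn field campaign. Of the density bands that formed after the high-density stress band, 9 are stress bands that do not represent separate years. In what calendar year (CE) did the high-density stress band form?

1847 CE

Total density bands = 154 + 35 + 72 = 261.
261 − 170 = 91 density bands lie beyond the high-density stress band toward the growth surface.
Removing the 9 false density bands leaves 91 − 9 = 82 true density bands beyond the high-density stress band.
Dividing by 2 density bands per year: 82 / 2 = 41 years.
Counting back 41 years from 1888 CE places the high-density stress band in 1888 − 41 = 1847 CE.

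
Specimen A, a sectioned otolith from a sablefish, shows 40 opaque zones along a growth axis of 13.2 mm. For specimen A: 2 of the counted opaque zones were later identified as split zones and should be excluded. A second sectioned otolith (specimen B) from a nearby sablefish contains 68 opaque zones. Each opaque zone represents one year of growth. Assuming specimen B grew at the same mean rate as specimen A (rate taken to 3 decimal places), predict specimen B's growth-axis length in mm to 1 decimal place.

23.6 mm

Specimen A: after corrections the count is 40 − 2 = 38 opaque zones.
A: Mean rate = 13.2 mm / 38 years ≈ 0.347 mm/year.
For B, 0.347 mm/year × 68 years = 23.6 mm.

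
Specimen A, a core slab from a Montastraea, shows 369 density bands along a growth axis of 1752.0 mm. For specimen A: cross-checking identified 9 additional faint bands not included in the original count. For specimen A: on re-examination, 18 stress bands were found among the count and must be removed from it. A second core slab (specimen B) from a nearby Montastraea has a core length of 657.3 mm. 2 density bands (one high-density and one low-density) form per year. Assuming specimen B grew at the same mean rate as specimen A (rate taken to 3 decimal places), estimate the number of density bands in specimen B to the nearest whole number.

Specimen A: true density band count = 369 − 18 + 9 = 360.
Specimen A: dividing by 2 density bands per year: 360 / 2 = 180 years.
A: 1752.0 mm over 180 years gives 1752.0 / 180 ≈ 9.733 mm/year.
B spans 657.3 / 9.733 = 67.53 years; at 2 density bands per year that is 67.53 × 2 ≈ 135 density bands.

135 density bands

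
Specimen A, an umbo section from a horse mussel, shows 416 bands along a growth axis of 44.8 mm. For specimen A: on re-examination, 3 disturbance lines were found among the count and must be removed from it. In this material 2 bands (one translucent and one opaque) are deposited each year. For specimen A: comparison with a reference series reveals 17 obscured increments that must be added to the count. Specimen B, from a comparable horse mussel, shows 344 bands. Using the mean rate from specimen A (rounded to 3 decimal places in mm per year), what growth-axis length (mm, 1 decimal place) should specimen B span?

35.8 mm

Specimen A: true band count = 416 − 3 + 17 = 430.
Specimen A: 430 bands at 2 per year is 430 / 2 = 215 years.
A: Extension rate ≈ 44.8 / 215 = 0.208 mm per year.
Specimen B: dividing by 2 bands per year: 344 / 2 = 172 years. Length of B = 0.208 × 172 = 35.8 mm.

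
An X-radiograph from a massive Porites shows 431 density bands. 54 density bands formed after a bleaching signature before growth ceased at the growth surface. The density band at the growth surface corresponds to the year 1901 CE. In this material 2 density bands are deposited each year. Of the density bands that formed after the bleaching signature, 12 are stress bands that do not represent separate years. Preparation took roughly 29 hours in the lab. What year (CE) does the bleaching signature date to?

1880 CE

54 density bands post-date the bleaching signature.
Excluding 12 false density bands: 54 − 12 = 42.
With 2 density bands per year, 42 / 2 = 21 years.
Counting back 21 years from 1901 CE places the bleaching signature in 1901 − 21 = 1880 CE.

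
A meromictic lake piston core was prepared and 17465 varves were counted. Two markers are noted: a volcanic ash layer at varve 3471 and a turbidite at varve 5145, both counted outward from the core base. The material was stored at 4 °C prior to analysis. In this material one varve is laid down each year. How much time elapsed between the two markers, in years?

1674 years

5145 − 3471 = 1674 varves lie between the two events.
One varve per year makes the interval 1674 years.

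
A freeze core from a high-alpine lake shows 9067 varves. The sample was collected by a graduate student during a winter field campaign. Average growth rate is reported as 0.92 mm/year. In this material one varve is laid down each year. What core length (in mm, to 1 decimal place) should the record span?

9067 years of growth are recorded.
Length ≈ 0.92 × 9067 = 8341.6 mm.

8341.6 mm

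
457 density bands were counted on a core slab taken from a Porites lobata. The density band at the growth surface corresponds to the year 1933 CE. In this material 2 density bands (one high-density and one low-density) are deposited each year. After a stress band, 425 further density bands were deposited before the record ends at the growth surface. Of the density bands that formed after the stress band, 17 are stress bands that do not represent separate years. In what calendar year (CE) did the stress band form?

1729 CE

There are 425 density bands younger than the stress band.
Removing the 17 false density bands leaves 425 − 17 = 408 true density bands beyond the stress band.
408 density bands at 2 per year is 408 / 2 = 204 years.
1933 − 204 = 1729 CE.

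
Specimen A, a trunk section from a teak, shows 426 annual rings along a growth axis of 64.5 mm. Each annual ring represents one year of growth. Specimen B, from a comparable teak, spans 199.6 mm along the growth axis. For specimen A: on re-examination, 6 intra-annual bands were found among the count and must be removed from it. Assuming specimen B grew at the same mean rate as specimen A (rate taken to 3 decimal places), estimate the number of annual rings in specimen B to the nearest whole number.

1296 annual rings

Specimen A: after corrections the count is 426 − 6 = 420 annual rings.
A: Extension rate ≈ 64.5 / 420 = 0.154 mm per year.
For B, 199.6 / 0.154 = 1296.10 years ≈ 1296 annual rings.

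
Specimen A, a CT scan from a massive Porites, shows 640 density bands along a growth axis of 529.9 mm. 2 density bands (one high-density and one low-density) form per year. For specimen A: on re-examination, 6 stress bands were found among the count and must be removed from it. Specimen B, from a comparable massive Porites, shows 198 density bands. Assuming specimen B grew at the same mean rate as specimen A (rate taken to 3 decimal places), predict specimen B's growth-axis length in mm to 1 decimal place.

165.5 mm

Specimen A: true density band count = 640 − 6 = 634.
Specimen A: 634 density bands at 2 per year is 634 / 2 = 317 years.
A: 529.9 mm over 317 years gives 529.9 / 317 ≈ 1.672 mm/yr.
Specimen B: dividing by 2 density bands per year: 198 / 2 = 99 years. For B, 1.672 mm/year × 99 years = 165.5 mm.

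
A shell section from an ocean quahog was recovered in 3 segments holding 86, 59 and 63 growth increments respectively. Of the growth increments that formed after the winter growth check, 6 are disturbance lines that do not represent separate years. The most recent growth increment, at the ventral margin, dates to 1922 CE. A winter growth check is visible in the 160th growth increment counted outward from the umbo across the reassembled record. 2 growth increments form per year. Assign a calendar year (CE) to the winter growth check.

Total growth increments = 86 + 59 + 63 = 208.
Between growth increment 160 and the ventral margin there are 208 − 160 = 48 growth increments.
Excluding 6 false growth increments: 48 − 6 = 42.
With 2 growth increments per year, 42 / 2 = 21 years.
1922 − 21 = 1901 CE.

1901 CE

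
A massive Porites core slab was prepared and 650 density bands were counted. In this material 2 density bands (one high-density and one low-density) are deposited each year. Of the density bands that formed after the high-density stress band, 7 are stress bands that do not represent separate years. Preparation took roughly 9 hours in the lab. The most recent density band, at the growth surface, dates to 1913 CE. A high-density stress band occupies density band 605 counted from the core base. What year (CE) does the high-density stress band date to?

650 − 605 = 45 density bands lie beyond the high-density stress band toward the growth surface.
45 − 7 false = 38 true density bands after the high-density stress band.
Dividing by 2 density bands per year: 38 / 2 = 19 years.
1913 − 19 = 1894 CE.

1894 CE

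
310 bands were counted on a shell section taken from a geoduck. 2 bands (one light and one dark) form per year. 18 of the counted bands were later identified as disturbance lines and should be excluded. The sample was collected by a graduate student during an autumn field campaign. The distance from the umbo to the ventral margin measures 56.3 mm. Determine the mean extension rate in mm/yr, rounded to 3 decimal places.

0.386 mm/yr

True band count = 310 − 18 = 292.
292 bands at 2 per year is 292 / 2 = 146 years.
56.3 mm over 146 years gives 56.3 / 146 ≈ 0.386 mm/yr.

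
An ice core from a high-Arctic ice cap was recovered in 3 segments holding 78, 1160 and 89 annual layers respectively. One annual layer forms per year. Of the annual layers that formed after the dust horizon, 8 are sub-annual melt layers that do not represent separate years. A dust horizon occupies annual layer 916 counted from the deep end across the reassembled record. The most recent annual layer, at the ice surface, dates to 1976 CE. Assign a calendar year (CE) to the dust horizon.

Total annual layers = 78 + 1160 + 89 = 1327.
The dust horizon sits at annual layer 916 from the deep end, so 1327 − 916 = 411 annual layers formed after it.
Removing the 8 false annual layers leaves 411 − 8 = 403 true annual layers beyond the dust horizon.
The annual layer at the ice surface is 1976 CE, so the dust horizon dates to 1976 − 403 = 1573 CE.

1573 CE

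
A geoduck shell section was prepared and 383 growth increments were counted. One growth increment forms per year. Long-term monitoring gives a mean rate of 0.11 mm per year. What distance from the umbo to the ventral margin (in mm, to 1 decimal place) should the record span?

383 years of growth are recorded.
Predicted length = 0.11 mm/year × 383 years = 42.1 mm.

42.1 mm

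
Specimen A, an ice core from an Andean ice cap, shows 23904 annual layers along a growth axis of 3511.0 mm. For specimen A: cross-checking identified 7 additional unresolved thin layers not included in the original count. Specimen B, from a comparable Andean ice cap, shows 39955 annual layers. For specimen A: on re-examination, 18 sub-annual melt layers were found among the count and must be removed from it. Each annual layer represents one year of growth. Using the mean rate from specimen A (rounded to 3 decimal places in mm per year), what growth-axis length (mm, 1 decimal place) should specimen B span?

5873.4 mm

Specimen A: correcting the raw count gives 23904 − 18 + 7 = 23893 true annual layers.
A: Mean rate = 3511.0 mm / 23893 years ≈ 0.147 mm per year.
For B, 0.147 mm/year × 39955 years = 5873.4 mm.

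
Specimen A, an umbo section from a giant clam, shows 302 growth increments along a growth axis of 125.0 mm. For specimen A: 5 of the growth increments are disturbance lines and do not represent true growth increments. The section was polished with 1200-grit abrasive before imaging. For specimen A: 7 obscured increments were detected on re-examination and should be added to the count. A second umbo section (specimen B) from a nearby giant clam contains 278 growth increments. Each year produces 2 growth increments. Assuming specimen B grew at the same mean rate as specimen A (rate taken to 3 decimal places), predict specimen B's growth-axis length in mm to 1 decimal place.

114.3 mm

Specimen A: true growth increment count = 302 − 5 + 7 = 304.
Specimen A: dividing by 2 growth increments per year: 304 / 2 = 152 years.
A: 125.0 mm over 152 years gives 125.0 / 152 ≈ 0.822 mm/yr.
Specimen B: dividing by 2 growth increments per year: 278 / 2 = 139 years. For B, 0.822 mm/year × 139 years = 114.3 mm.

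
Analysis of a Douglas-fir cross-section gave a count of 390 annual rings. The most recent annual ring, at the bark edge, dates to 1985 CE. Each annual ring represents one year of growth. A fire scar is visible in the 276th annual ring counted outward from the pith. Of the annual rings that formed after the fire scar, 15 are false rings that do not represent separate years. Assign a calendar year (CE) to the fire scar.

Between annual ring 276 and the bark edge there are 390 − 276 = 114 annual rings.
Removing the 15 false annual rings leaves 114 − 15 = 99 true annual rings beyond the fire scar.
The annual ring at the bark edge is 1985 CE, so the fire scar dates to 1985 − 99 = 1886 CE.

1886 CE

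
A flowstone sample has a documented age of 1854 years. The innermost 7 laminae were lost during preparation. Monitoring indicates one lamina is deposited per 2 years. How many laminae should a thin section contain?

One lamina every 2 years means 1854 / 2 = 927 laminae.
Less the 7 uncaptured laminae: 927 − 7 = 920.

920 laminae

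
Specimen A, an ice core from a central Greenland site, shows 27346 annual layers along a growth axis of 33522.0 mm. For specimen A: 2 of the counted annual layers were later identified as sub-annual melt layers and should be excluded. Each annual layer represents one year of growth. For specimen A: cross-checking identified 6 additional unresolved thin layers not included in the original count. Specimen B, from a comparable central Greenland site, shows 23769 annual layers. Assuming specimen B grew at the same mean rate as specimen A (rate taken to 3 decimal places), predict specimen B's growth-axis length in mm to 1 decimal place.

29140.8 mm

Specimen A: correcting the raw count gives 27346 − 2 + 6 = 27350 true annual layers.
A: Mean rate = 33522.0 mm / 27350 years ≈ 1.226 mm/year.
Length of B = 1.226 × 23769 = 29140.8 mm.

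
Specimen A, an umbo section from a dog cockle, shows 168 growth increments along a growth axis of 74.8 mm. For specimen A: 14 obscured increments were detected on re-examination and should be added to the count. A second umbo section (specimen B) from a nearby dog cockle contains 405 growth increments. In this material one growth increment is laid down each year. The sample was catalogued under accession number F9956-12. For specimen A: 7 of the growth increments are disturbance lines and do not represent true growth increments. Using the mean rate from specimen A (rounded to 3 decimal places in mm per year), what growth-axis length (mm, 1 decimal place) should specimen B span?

172.9 mm

Specimen A: true growth increment count = 168 − 7 + 14 = 175.
A: 74.8 mm over 175 years gives 74.8 / 175 ≈ 0.427 mm/yr.
For B, 0.427 mm/year × 405 years = 172.9 mm.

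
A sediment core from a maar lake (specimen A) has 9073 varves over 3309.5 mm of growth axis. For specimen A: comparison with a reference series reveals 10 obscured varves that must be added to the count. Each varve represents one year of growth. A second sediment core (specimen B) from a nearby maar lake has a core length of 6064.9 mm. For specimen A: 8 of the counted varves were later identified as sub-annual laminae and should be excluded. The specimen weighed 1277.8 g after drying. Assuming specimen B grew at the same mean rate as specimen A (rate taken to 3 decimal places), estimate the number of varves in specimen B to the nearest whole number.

Specimen A: true varve count = 9073 − 8 + 10 = 9075.
A: Mean rate = 3309.5 mm / 9075 years ≈ 0.365 mm/year.
B spans 6064.9 / 0.365 = 16616.16 years ≈ 16616 varves.

16616 varves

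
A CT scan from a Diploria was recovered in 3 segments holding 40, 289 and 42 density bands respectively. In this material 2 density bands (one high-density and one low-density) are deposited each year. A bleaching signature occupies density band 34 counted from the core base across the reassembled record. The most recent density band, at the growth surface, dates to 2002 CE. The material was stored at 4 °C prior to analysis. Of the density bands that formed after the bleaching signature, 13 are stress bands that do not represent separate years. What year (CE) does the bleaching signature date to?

1840 CE

Total density bands = 40 + 289 + 42 = 371.
Between density band 34 and the growth surface there are 371 − 34 = 337 density bands.
Removing the 13 false density bands leaves 337 − 13 = 324 true density bands beyond the bleaching signature.
Dividing by 2 density bands per year: 324 / 2 = 162 years.
The density band at the growth surface is 2002 CE, so the bleaching signature dates to 2002 − 162 = 1840 CE.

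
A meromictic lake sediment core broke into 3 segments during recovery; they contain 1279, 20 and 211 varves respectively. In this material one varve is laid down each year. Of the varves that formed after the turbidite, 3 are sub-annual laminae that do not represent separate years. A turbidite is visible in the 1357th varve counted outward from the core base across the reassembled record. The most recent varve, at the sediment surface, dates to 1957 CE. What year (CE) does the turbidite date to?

Total varves = 1279 + 20 + 211 = 1510.
The turbidite sits at varve 1357 from the core base, so 1510 − 1357 = 153 varves formed after it.
Removing the 3 false varves leaves 153 − 3 = 150 true varves beyond the turbidite.
The varve at the sediment surface is 1957 CE, so the turbidite dates to 1957 − 150 = 1807 CE.

1807 CE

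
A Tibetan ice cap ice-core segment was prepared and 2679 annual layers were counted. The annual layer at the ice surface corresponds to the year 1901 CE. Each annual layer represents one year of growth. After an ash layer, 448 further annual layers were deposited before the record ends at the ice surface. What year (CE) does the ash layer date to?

1453 CE

448 annual layers post-date the ash layer.
1901 − 448 = 1453 CE.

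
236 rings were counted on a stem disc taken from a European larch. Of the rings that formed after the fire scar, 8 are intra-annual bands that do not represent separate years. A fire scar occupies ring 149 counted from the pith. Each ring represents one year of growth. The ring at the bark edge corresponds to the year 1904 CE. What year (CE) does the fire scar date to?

1825 CE

Between ring 149 and the bark edge there are 236 − 149 = 87 rings.
87 − 8 false = 79 true rings after the fire scar.
The ring at the bark edge is 1904 CE, so the fire scar dates to 1904 − 79 = 1825 CE.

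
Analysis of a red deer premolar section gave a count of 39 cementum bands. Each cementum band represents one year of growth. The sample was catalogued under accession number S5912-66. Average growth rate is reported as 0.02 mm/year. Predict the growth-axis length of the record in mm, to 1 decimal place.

0.8 mm

39 years of growth are recorded.
39 years at 0.02 mm/year gives 0.02 × 39 = 0.8 mm.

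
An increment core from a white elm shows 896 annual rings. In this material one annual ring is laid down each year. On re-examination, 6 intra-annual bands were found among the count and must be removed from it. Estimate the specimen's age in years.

890 years

Correcting the raw count gives 896 − 6 = 890 true annual rings.
One annual ring per year makes the duration 890 years.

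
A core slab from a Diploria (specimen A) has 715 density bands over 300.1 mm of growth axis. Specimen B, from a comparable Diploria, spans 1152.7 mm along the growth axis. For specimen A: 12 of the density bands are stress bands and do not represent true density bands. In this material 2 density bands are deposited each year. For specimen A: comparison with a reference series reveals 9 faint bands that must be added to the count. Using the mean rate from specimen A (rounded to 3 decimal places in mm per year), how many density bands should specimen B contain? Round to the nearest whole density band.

Specimen A: true density band count = 715 − 12 + 9 = 712.
Specimen A: with 2 density bands per year, 712 / 2 = 356 years.
A: Mean rate = 300.1 mm / 356 years ≈ 0.843 mm/year.
Specimen B: 1152.7 mm / 0.843 mm per year = 1367.38 years; at 2 density bands per year that is 1367.38 × 2 ≈ 2735 density bands.

2735 density bands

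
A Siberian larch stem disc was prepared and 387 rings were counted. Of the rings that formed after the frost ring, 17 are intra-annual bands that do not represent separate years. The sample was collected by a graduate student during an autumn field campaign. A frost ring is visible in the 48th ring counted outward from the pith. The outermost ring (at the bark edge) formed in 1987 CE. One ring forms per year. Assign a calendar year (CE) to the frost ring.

1665 CE

387 − 48 = 339 rings lie beyond the frost ring toward the bark edge.
Excluding 17 false rings: 339 − 17 = 322.
The ring at the bark edge is 1987 CE, so the frost ring dates to 1987 − 322 = 1665 CE.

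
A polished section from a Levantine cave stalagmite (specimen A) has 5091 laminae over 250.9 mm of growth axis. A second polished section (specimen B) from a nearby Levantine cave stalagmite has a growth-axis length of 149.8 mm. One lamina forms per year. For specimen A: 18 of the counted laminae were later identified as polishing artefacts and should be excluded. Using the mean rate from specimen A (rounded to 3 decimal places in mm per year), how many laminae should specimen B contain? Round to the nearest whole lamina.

Specimen A: adjusted count: 5091 − 18 = 5073 laminae.
A: 250.9 mm over 5073 years gives 250.9 / 5073 ≈ 0.049 mm/yr.
Specimen B: 149.8 mm / 0.049 mm per year = 3057.14 years ≈ 3057 laminae.

3057 laminae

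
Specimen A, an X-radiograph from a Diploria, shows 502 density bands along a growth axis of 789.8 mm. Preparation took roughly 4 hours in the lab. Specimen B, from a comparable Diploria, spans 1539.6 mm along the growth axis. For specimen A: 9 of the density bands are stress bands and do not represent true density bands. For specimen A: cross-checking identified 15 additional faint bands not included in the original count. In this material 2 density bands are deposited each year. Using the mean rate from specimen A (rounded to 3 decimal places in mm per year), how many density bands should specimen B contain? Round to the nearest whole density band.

Specimen A: adjusted count: 502 − 9 + 15 = 508 density bands.
Specimen A: dividing by 2 density bands per year: 508 / 2 = 254 years.
A: 789.8 mm over 254 years gives 789.8 / 254 ≈ 3.109 mm/yr.
B spans 1539.6 / 3.109 = 495.21 years; at 2 density bands per year that is 495.21 × 2 ≈ 990 density bands.

990 density bands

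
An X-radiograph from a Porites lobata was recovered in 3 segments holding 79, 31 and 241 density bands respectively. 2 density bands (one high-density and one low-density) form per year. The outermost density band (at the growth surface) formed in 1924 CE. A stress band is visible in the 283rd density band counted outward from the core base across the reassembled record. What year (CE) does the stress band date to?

1890 CE

Total density bands = 79 + 31 + 241 = 351.
Between density band 283 and the growth surface there are 351 − 283 = 68 density bands.
Dividing by 2 density bands per year: 68 / 2 = 34 years.
1924 − 34 = 1890 CE.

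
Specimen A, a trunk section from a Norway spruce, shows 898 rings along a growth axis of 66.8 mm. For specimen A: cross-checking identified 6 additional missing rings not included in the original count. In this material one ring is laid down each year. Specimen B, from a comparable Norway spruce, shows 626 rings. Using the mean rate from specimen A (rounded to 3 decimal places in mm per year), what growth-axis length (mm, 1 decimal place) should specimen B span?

46.3 mm

Specimen A: after corrections the count is 898 + 6 = 904 rings.
A: 66.8 mm over 904 years gives 66.8 / 904 ≈ 0.074 mm/year.
B's length ≈ 0.074 × 626 = 46.3 mm.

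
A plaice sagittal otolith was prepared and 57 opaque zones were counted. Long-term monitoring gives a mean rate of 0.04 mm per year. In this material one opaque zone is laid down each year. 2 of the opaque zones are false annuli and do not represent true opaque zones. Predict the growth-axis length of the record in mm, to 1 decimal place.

2.2 mm

After corrections the count is 57 − 2 = 55 opaque zones.
Length ≈ 0.04 × 55 = 2.2 mm.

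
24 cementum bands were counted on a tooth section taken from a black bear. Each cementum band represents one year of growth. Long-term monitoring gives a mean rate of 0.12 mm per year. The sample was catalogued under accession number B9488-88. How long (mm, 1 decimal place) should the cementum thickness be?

2.9 mm

24 years of growth are recorded.
Length ≈ 0.12 × 24 = 2.9 mm.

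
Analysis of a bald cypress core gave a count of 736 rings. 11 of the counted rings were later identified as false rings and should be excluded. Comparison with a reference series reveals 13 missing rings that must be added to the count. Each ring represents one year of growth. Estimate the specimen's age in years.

738 yr

After corrections the count is 736 − 11 + 13 = 738 rings.
One ring per year makes the duration 738 years.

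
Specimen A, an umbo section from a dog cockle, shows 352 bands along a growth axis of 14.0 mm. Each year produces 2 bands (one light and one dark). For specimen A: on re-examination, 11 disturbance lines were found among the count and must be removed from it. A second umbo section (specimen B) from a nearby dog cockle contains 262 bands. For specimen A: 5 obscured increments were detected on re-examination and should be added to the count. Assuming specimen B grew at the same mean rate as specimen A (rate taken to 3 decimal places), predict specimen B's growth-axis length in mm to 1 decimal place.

10.6 mm

Specimen A: true band count = 352 − 11 + 5 = 346.
Specimen A: with 2 bands per year, 346 / 2 = 173 years.
A: 14.0 mm over 173 years gives 14.0 / 173 ≈ 0.081 mm/yr.
Specimen B: with 2 bands per year, 262 / 2 = 131 years. Length of B = 0.081 × 131 = 10.6 mm.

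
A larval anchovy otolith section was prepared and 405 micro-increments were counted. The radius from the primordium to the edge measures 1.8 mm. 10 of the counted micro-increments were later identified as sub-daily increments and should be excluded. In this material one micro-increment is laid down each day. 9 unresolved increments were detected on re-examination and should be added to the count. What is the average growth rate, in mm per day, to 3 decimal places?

0.004 mm per day

After corrections the count is 405 − 10 + 9 = 404 micro-increments.
Mean rate = 1.8 mm / 404 days ≈ 0.004 mm per day.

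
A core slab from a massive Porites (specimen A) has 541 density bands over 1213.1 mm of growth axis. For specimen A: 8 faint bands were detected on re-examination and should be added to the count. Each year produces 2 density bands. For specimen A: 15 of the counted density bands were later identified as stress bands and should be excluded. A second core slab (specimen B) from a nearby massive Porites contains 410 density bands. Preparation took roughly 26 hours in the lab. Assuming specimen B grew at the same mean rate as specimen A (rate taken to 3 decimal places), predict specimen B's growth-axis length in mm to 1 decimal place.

Specimen A: true density band count = 541 − 15 + 8 = 534.
Specimen A: with 2 density bands per year, 534 / 2 = 267 years.
A: 1213.1 mm over 267 years gives 1213.1 / 267 ≈ 4.543 mm per year.
Specimen B: 410 density bands at 2 per year is 410 / 2 = 205 years. Length of B = 4.543 × 205 = 931.3 mm.

931.3 mm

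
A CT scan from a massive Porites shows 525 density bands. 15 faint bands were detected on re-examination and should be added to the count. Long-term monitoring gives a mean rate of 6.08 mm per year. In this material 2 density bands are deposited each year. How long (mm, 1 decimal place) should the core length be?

After corrections the count is 525 + 15 = 540 density bands.
540 density bands at 2 per year is 540 / 2 = 270 years.
Predicted length = 6.08 mm/year × 270 years = 1641.6 mm.

1641.6 mm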